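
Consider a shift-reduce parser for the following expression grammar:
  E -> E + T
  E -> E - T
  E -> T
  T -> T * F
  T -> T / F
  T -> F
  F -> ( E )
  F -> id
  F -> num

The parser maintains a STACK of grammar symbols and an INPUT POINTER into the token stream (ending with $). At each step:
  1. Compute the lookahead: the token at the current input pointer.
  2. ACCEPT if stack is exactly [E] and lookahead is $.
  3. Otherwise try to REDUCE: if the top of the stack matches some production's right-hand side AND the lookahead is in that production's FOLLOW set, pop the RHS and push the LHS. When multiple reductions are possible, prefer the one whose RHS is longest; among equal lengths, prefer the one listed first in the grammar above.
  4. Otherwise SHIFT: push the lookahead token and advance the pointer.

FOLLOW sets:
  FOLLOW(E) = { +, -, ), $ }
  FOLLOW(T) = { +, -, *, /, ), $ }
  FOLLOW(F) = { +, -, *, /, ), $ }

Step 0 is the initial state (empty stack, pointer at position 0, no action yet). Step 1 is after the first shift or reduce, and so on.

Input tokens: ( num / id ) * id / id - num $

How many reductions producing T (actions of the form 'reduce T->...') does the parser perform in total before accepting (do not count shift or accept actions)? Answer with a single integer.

Answer: 6

Derivation:
Step 1: shift (. Stack=[(] ptr=1 lookahead=num remaining=[num / id ) * id / id - num $]
Step 2: shift num. Stack=[( num] ptr=2 lookahead=/ remaining=[/ id ) * id / id - num $]
Step 3: reduce F->num. Stack=[( F] ptr=2 lookahead=/ remaining=[/ id ) * id / id - num $]
Step 4: reduce T->F. Stack=[( T] ptr=2 lookahead=/ remaining=[/ id ) * id / id - num $]
Step 5: shift /. Stack=[( T /] ptr=3 lookahead=id remaining=[id ) * id / id - num $]
Step 6: shift id. Stack=[( T / id] ptr=4 lookahead=) remaining=[) * id / id - num $]
Step 7: reduce F->id. Stack=[( T / F] ptr=4 lookahead=) remaining=[) * id / id - num $]
Step 8: reduce T->T / F. Stack=[( T] ptr=4 lookahead=) remaining=[) * id / id - num $]
Step 9: reduce E->T. Stack=[( E] ptr=4 lookahead=) remaining=[) * id / id - num $]
Step 10: shift ). Stack=[( E )] ptr=5 lookahead=* remaining=[* id / id - num $]
Step 11: reduce F->( E ). Stack=[F] ptr=5 lookahead=* remaining=[* id / id - num $]
Step 12: reduce T->F. Stack=[T] ptr=5 lookahead=* remaining=[* id / id - num $]
Step 13: shift *. Stack=[T *] ptr=6 lookahead=id remaining=[id / id - num $]
Step 14: shift id. Stack=[T * id] ptr=7 lookahead=/ remaining=[/ id - num $]
Step 15: reduce F->id. Stack=[T * F] ptr=7 lookahead=/ remaining=[/ id - num $]
Step 16: reduce T->T * F. Stack=[T] ptr=7 lookahead=/ remaining=[/ id - num $]
Step 17: shift /. Stack=[T /] ptr=8 lookahead=id remaining=[id - num $]
Step 18: shift id. Stack=[T / id] ptr=9 lookahead=- remaining=[- num $]
Step 19: reduce F->id. Stack=[T / F] ptr=9 lookahead=- remaining=[- num $]
Step 20: reduce T->T / F. Stack=[T] ptr=9 lookahead=- remaining=[- num $]
Step 21: reduce E->T. Stack=[E] ptr=9 lookahead=- remaining=[- num $]
Step 22: shift -. Stack=[E -] ptr=10 lookahead=num remaining=[num $]
Step 23: shift num. Stack=[E - num] ptr=11 lookahead=$ remaining=[$]
Step 24: reduce F->num. Stack=[E - F] ptr=11 lookahead=$ remaining=[$]
Step 25: reduce T->F. Stack=[E - T] ptr=11 lookahead=$ remaining=[$]
Step 26: reduce E->E - T. Stack=[E] ptr=11 lookahead=$ remaining=[$]
Step 27: accept. Stack=[E] ptr=11 lookahead=$ remaining=[$]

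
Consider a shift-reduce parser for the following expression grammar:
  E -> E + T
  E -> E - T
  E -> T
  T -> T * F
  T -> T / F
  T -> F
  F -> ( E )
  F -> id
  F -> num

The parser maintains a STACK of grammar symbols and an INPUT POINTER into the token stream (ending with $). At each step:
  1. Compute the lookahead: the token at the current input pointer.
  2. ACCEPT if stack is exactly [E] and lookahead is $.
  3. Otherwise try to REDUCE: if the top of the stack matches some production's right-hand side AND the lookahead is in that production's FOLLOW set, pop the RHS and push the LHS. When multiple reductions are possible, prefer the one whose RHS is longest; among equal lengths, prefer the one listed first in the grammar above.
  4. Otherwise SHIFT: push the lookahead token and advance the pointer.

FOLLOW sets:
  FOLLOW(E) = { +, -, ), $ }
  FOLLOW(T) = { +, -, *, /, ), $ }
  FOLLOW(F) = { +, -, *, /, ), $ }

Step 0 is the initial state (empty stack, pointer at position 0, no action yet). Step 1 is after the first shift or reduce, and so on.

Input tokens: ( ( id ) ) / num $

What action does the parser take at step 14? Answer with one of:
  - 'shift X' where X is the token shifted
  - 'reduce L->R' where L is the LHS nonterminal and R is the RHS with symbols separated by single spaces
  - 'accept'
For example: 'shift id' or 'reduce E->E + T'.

Answer: shift /

Derivation:
Step 1: shift (. Stack=[(] ptr=1 lookahead=( remaining=[( id ) ) / num $]
Step 2: shift (. Stack=[( (] ptr=2 lookahead=id remaining=[id ) ) / num $]
Step 3: shift id. Stack=[( ( id] ptr=3 lookahead=) remaining=[) ) / num $]
Step 4: reduce F->id. Stack=[( ( F] ptr=3 lookahead=) remaining=[) ) / num $]
Step 5: reduce T->F. Stack=[( ( T] ptr=3 lookahead=) remaining=[) ) / num $]
Step 6: reduce E->T. Stack=[( ( E] ptr=3 lookahead=) remaining=[) ) / num $]
Step 7: shift ). Stack=[( ( E )] ptr=4 lookahead=) remaining=[) / num $]
Step 8: reduce F->( E ). Stack=[( F] ptr=4 lookahead=) remaining=[) / num $]
Step 9: reduce T->F. Stack=[( T] ptr=4 lookahead=) remaining=[) / num $]
Step 10: reduce E->T. Stack=[( E] ptr=4 lookahead=) remaining=[) / num $]
Step 11: shift ). Stack=[( E )] ptr=5 lookahead=/ remaining=[/ num $]
Step 12: reduce F->( E ). Stack=[F] ptr=5 lookahead=/ remaining=[/ num $]
Step 13: reduce T->F. Stack=[T] ptr=5 lookahead=/ remaining=[/ num $]
Step 14: shift /. Stack=[T /] ptr=6 lookahead=num remaining=[num $]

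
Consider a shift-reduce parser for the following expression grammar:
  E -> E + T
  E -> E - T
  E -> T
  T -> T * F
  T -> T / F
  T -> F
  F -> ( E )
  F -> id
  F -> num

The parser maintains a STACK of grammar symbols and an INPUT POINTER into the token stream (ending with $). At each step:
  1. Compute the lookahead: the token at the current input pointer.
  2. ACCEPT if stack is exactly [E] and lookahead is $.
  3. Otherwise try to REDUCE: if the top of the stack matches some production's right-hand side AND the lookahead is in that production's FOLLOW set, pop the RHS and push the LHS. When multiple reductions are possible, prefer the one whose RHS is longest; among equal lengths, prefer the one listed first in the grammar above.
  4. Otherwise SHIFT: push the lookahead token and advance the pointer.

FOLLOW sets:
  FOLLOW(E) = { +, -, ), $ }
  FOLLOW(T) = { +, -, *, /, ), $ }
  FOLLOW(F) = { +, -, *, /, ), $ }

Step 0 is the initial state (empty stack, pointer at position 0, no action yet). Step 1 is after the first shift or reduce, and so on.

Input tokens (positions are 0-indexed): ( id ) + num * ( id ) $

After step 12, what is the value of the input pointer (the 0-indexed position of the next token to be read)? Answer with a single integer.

Answer: 5

Derivation:
Step 1: shift (. Stack=[(] ptr=1 lookahead=id remaining=[id ) + num * ( id ) $]
Step 2: shift id. Stack=[( id] ptr=2 lookahead=) remaining=[) + num * ( id ) $]
Step 3: reduce F->id. Stack=[( F] ptr=2 lookahead=) remaining=[) + num * ( id ) $]
Step 4: reduce T->F. Stack=[( T] ptr=2 lookahead=) remaining=[) + num * ( id ) $]
Step 5: reduce E->T. Stack=[( E] ptr=2 lookahead=) remaining=[) + num * ( id ) $]
Step 6: shift ). Stack=[( E )] ptr=3 lookahead=+ remaining=[+ num * ( id ) $]
Step 7: reduce F->( E ). Stack=[F] ptr=3 lookahead=+ remaining=[+ num * ( id ) $]
Step 8: reduce T->F. Stack=[T] ptr=3 lookahead=+ remaining=[+ num * ( id ) $]
Step 9: reduce E->T. Stack=[E] ptr=3 lookahead=+ remaining=[+ num * ( id ) $]
Step 10: shift +. Stack=[E +] ptr=4 lookahead=num remaining=[num * ( id ) $]
Step 11: shift num. Stack=[E + num] ptr=5 lookahead=* remaining=[* ( id ) $]
Step 12: reduce F->num. Stack=[E + F] ptr=5 lookahead=* remaining=[* ( id ) $]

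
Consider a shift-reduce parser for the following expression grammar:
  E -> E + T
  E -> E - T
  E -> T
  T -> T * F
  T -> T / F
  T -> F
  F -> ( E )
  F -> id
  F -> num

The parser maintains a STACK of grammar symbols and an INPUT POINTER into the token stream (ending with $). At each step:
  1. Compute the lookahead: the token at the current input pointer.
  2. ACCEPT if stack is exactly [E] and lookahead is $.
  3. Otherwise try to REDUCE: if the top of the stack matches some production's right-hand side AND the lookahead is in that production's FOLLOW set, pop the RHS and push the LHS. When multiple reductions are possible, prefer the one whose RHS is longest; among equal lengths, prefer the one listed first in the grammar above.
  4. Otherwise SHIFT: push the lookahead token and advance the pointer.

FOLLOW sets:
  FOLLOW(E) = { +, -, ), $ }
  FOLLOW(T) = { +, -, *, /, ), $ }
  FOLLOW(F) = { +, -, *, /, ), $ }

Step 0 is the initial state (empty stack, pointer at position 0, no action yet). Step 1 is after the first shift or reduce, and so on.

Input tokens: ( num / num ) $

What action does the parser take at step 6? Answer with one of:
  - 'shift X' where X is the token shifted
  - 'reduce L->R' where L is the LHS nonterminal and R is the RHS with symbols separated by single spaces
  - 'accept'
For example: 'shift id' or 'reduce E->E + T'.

Answer: shift num

Derivation:
Step 1: shift (. Stack=[(] ptr=1 lookahead=num remaining=[num / num ) $]
Step 2: shift num. Stack=[( num] ptr=2 lookahead=/ remaining=[/ num ) $]
Step 3: reduce F->num. Stack=[( F] ptr=2 lookahead=/ remaining=[/ num ) $]
Step 4: reduce T->F. Stack=[( T] ptr=2 lookahead=/ remaining=[/ num ) $]
Step 5: shift /. Stack=[( T /] ptr=3 lookahead=num remaining=[num ) $]
Step 6: shift num. Stack=[( T / num] ptr=4 lookahead=) remaining=[) $]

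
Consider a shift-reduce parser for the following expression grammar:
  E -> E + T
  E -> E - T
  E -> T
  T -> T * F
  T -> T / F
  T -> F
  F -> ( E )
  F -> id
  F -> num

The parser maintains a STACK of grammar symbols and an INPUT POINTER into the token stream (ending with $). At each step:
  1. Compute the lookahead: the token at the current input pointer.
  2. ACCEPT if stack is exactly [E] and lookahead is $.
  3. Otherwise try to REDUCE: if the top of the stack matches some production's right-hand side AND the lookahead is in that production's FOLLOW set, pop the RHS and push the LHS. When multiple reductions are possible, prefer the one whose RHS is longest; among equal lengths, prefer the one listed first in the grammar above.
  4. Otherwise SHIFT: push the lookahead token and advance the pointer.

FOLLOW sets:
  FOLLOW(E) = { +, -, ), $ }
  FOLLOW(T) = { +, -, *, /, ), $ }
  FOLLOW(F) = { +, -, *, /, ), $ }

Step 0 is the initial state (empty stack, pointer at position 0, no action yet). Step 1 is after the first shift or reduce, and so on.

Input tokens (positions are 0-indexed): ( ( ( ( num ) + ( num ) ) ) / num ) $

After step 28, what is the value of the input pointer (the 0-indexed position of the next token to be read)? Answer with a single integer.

Answer: 12

Derivation:
Step 1: shift (. Stack=[(] ptr=1 lookahead=( remaining=[( ( ( num ) + ( num ) ) ) / num ) $]
Step 2: shift (. Stack=[( (] ptr=2 lookahead=( remaining=[( ( num ) + ( num ) ) ) / num ) $]
Step 3: shift (. Stack=[( ( (] ptr=3 lookahead=( remaining=[( num ) + ( num ) ) ) / num ) $]
Step 4: shift (. Stack=[( ( ( (] ptr=4 lookahead=num remaining=[num ) + ( num ) ) ) / num ) $]
Step 5: shift num. Stack=[( ( ( ( num] ptr=5 lookahead=) remaining=[) + ( num ) ) ) / num ) $]
Step 6: reduce F->num. Stack=[( ( ( ( F] ptr=5 lookahead=) remaining=[) + ( num ) ) ) / num ) $]
Step 7: reduce T->F. Stack=[( ( ( ( T] ptr=5 lookahead=) remaining=[) + ( num ) ) ) / num ) $]
Step 8: reduce E->T. Stack=[( ( ( ( E] ptr=5 lookahead=) remaining=[) + ( num ) ) ) / num ) $]
Step 9: shift ). Stack=[( ( ( ( E )] ptr=6 lookahead=+ remaining=[+ ( num ) ) ) / num ) $]
Step 10: reduce F->( E ). Stack=[( ( ( F] ptr=6 lookahead=+ remaining=[+ ( num ) ) ) / num ) $]
Step 11: reduce T->F. Stack=[( ( ( T] ptr=6 lookahead=+ remaining=[+ ( num ) ) ) / num ) $]
Step 12: reduce E->T. Stack=[( ( ( E] ptr=6 lookahead=+ remaining=[+ ( num ) ) ) / num ) $]
Step 13: shift +. Stack=[( ( ( E +] ptr=7 lookahead=( remaining=[( num ) ) ) / num ) $]
Step 14: shift (. Stack=[( ( ( E + (] ptr=8 lookahead=num remaining=[num ) ) ) / num ) $]
Step 15: shift num. Stack=[( ( ( E + ( num] ptr=9 lookahead=) remaining=[) ) ) / num ) $]
Step 16: reduce F->num. Stack=[( ( ( E + ( F] ptr=9 lookahead=) remaining=[) ) ) / num ) $]
Step 17: reduce T->F. Stack=[( ( ( E + ( T] ptr=9 lookahead=) remaining=[) ) ) / num ) $]
Step 18: reduce E->T. Stack=[( ( ( E + ( E] ptr=9 lookahead=) remaining=[) ) ) / num ) $]
Step 19: shift ). Stack=[( ( ( E + ( E )] ptr=10 lookahead=) remaining=[) ) / num ) $]
Step 20: reduce F->( E ). Stack=[( ( ( E + F] ptr=10 lookahead=) remaining=[) ) / num ) $]
Step 21: reduce T->F. Stack=[( ( ( E + T] ptr=10 lookahead=) remaining=[) ) / num ) $]
Step 22: reduce E->E + T. Stack=[( ( ( E] ptr=10 lookahead=) remaining=[) ) / num ) $]
Step 23: shift ). Stack=[( ( ( E )] ptr=11 lookahead=) remaining=[) / num ) $]
Step 24: reduce F->( E ). Stack=[( ( F] ptr=11 lookahead=) remaining=[) / num ) $]
Step 25: reduce T->F. Stack=[( ( T] ptr=11 lookahead=) remaining=[) / num ) $]
Step 26: reduce E->T. Stack=[( ( E] ptr=11 lookahead=) remaining=[) / num ) $]
Step 27: shift ). Stack=[( ( E )] ptr=12 lookahead=/ remaining=[/ num ) $]
Step 28: reduce F->( E ). Stack=[( F] ptr=12 lookahead=/ remaining=[/ num ) $]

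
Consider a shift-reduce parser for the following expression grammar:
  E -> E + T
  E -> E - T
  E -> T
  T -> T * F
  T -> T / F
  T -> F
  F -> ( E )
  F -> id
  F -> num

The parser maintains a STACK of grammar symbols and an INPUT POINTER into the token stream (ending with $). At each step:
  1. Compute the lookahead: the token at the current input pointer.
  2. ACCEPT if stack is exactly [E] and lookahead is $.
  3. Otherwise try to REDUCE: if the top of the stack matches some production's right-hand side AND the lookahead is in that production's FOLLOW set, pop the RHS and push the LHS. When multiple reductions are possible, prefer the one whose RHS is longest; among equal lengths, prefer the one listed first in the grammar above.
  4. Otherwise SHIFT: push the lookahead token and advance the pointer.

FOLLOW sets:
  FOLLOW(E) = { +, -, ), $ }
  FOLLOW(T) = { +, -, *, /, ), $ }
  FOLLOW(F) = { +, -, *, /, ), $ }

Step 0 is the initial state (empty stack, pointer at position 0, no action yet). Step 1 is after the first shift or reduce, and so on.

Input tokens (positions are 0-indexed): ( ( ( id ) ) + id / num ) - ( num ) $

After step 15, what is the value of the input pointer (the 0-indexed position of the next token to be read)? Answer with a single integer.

Answer: 6

Derivation:
Step 1: shift (. Stack=[(] ptr=1 lookahead=( remaining=[( ( id ) ) + id / num ) - ( num ) $]
Step 2: shift (. Stack=[( (] ptr=2 lookahead=( remaining=[( id ) ) + id / num ) - ( num ) $]
Step 3: shift (. Stack=[( ( (] ptr=3 lookahead=id remaining=[id ) ) + id / num ) - ( num ) $]
Step 4: shift id. Stack=[( ( ( id] ptr=4 lookahead=) remaining=[) ) + id / num ) - ( num ) $]
Step 5: reduce F->id. Stack=[( ( ( F] ptr=4 lookahead=) remaining=[) ) + id / num ) - ( num ) $]
Step 6: reduce T->F. Stack=[( ( ( T] ptr=4 lookahead=) remaining=[) ) + id / num ) - ( num ) $]
Step 7: reduce E->T. Stack=[( ( ( E] ptr=4 lookahead=) remaining=[) ) + id / num ) - ( num ) $]
Step 8: shift ). Stack=[( ( ( E )] ptr=5 lookahead=) remaining=[) + id / num ) - ( num ) $]
Step 9: reduce F->( E ). Stack=[( ( F] ptr=5 lookahead=) remaining=[) + id / num ) - ( num ) $]
Step 10: reduce T->F. Stack=[( ( T] ptr=5 lookahead=) remaining=[) + id / num ) - ( num ) $]
Step 11: reduce E->T. Stack=[( ( E] ptr=5 lookahead=) remaining=[) + id / num ) - ( num ) $]
Step 12: shift ). Stack=[( ( E )] ptr=6 lookahead=+ remaining=[+ id / num ) - ( num ) $]
Step 13: reduce F->( E ). Stack=[( F] ptr=6 lookahead=+ remaining=[+ id / num ) - ( num ) $]
Step 14: reduce T->F. Stack=[( T] ptr=6 lookahead=+ remaining=[+ id / num ) - ( num ) $]
Step 15: reduce E->T. Stack=[( E] ptr=6 lookahead=+ remaining=[+ id / num ) - ( num ) $]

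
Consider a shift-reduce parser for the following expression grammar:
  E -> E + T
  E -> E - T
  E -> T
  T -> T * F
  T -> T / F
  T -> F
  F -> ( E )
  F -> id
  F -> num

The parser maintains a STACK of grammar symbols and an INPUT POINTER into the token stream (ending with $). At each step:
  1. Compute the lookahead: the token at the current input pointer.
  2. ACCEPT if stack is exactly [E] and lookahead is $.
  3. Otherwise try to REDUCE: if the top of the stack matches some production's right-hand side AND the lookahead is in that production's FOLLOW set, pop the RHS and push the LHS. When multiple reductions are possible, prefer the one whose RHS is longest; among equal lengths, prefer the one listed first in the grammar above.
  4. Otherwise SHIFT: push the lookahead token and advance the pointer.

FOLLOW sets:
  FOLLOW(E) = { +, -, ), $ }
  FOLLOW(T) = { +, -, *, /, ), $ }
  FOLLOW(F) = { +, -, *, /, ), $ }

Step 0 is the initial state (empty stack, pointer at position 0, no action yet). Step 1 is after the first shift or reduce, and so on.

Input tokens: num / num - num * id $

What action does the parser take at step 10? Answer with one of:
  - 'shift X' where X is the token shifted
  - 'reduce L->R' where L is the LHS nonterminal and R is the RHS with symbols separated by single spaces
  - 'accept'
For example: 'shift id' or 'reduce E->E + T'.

Step 1: shift num. Stack=[num] ptr=1 lookahead=/ remaining=[/ num - num * id $]
Step 2: reduce F->num. Stack=[F] ptr=1 lookahead=/ remaining=[/ num - num * id $]
Step 3: reduce T->F. Stack=[T] ptr=1 lookahead=/ remaining=[/ num - num * id $]
Step 4: shift /. Stack=[T /] ptr=2 lookahead=num remaining=[num - num * id $]
Step 5: shift num. Stack=[T / num] ptr=3 lookahead=- remaining=[- num * id $]
Step 6: reduce F->num. Stack=[T / F] ptr=3 lookahead=- remaining=[- num * id $]
Step 7: reduce T->T / F. Stack=[T] ptr=3 lookahead=- remaining=[- num * id $]
Step 8: reduce E->T. Stack=[E] ptr=3 lookahead=- remaining=[- num * id $]
Step 9: shift -. Stack=[E -] ptr=4 lookahead=num remaining=[num * id $]
Step 10: shift num. Stack=[E - num] ptr=5 lookahead=* remaining=[* id $]

Answer: shift num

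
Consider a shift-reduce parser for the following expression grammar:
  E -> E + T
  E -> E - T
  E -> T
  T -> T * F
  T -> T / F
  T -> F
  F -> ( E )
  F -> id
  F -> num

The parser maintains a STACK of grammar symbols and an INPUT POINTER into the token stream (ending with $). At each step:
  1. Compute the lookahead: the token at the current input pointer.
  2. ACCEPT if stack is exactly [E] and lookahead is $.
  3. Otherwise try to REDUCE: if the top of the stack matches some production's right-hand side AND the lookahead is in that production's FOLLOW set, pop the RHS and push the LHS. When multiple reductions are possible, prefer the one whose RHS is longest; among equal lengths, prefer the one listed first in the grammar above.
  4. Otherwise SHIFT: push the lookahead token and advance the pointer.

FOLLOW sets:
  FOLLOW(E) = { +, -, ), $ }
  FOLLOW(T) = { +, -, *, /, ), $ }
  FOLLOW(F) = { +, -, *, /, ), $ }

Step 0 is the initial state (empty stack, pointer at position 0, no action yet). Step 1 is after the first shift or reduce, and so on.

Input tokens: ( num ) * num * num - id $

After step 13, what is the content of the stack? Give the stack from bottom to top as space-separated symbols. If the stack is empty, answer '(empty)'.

Step 1: shift (. Stack=[(] ptr=1 lookahead=num remaining=[num ) * num * num - id $]
Step 2: shift num. Stack=[( num] ptr=2 lookahead=) remaining=[) * num * num - id $]
Step 3: reduce F->num. Stack=[( F] ptr=2 lookahead=) remaining=[) * num * num - id $]
Step 4: reduce T->F. Stack=[( T] ptr=2 lookahead=) remaining=[) * num * num - id $]
Step 5: reduce E->T. Stack=[( E] ptr=2 lookahead=) remaining=[) * num * num - id $]
Step 6: shift ). Stack=[( E )] ptr=3 lookahead=* remaining=[* num * num - id $]
Step 7: reduce F->( E ). Stack=[F] ptr=3 lookahead=* remaining=[* num * num - id $]
Step 8: reduce T->F. Stack=[T] ptr=3 lookahead=* remaining=[* num * num - id $]
Step 9: shift *. Stack=[T *] ptr=4 lookahead=num remaining=[num * num - id $]
Step 10: shift num. Stack=[T * num] ptr=5 lookahead=* remaining=[* num - id $]
Step 11: reduce F->num. Stack=[T * F] ptr=5 lookahead=* remaining=[* num - id $]
Step 12: reduce T->T * F. Stack=[T] ptr=5 lookahead=* remaining=[* num - id $]
Step 13: shift *. Stack=[T *] ptr=6 lookahead=num remaining=[num - id $]

Answer: T *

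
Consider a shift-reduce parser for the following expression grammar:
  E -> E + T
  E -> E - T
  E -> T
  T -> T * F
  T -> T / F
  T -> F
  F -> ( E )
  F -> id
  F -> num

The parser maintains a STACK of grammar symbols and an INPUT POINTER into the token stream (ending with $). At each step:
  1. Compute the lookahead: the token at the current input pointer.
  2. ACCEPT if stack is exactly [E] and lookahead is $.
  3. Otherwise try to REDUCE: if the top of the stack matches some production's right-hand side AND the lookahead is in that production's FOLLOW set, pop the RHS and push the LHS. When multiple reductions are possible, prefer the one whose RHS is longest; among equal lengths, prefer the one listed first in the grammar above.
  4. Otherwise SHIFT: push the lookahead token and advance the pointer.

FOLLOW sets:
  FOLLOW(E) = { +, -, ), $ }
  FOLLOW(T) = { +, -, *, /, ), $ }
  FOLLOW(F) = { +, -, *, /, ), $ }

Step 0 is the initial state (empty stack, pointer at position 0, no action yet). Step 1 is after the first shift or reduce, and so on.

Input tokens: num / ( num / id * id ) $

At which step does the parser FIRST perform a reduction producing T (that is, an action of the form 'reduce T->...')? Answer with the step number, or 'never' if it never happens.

Step 1: shift num. Stack=[num] ptr=1 lookahead=/ remaining=[/ ( num / id * id ) $]
Step 2: reduce F->num. Stack=[F] ptr=1 lookahead=/ remaining=[/ ( num / id * id ) $]
Step 3: reduce T->F. Stack=[T] ptr=1 lookahead=/ remaining=[/ ( num / id * id ) $]

Answer: 3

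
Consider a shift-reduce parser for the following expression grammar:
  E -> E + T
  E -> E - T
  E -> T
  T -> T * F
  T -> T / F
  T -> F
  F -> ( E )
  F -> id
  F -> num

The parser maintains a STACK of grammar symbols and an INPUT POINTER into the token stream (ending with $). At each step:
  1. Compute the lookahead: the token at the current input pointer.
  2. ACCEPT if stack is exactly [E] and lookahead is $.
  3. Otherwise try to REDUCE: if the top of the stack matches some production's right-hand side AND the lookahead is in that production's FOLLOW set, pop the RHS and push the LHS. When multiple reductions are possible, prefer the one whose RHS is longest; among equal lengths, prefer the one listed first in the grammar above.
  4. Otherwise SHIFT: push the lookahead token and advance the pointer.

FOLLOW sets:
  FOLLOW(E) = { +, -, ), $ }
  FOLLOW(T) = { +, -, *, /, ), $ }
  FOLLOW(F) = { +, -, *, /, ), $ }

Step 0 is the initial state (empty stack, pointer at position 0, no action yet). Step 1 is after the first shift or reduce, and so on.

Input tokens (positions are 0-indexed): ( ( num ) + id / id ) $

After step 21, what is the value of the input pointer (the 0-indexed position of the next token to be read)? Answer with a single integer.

Step 1: shift (. Stack=[(] ptr=1 lookahead=( remaining=[( num ) + id / id ) $]
Step 2: shift (. Stack=[( (] ptr=2 lookahead=num remaining=[num ) + id / id ) $]
Step 3: shift num. Stack=[( ( num] ptr=3 lookahead=) remaining=[) + id / id ) $]
Step 4: reduce F->num. Stack=[( ( F] ptr=3 lookahead=) remaining=[) + id / id ) $]
Step 5: reduce T->F. Stack=[( ( T] ptr=3 lookahead=) remaining=[) + id / id ) $]
Step 6: reduce E->T. Stack=[( ( E] ptr=3 lookahead=) remaining=[) + id / id ) $]
Step 7: shift ). Stack=[( ( E )] ptr=4 lookahead=+ remaining=[+ id / id ) $]
Step 8: reduce F->( E ). Stack=[( F] ptr=4 lookahead=+ remaining=[+ id / id ) $]
Step 9: reduce T->F. Stack=[( T] ptr=4 lookahead=+ remaining=[+ id / id ) $]
Step 10: reduce E->T. Stack=[( E] ptr=4 lookahead=+ remaining=[+ id / id ) $]
Step 11: shift +. Stack=[( E +] ptr=5 lookahead=id remaining=[id / id ) $]
Step 12: shift id. Stack=[( E + id] ptr=6 lookahead=/ remaining=[/ id ) $]
Step 13: reduce F->id. Stack=[( E + F] ptr=6 lookahead=/ remaining=[/ id ) $]
Step 14: reduce T->F. Stack=[( E + T] ptr=6 lookahead=/ remaining=[/ id ) $]
Step 15: shift /. Stack=[( E + T /] ptr=7 lookahead=id remaining=[id ) $]
Step 16: shift id. Stack=[( E + T / id] ptr=8 lookahead=) remaining=[) $]
Step 17: reduce F->id. Stack=[( E + T / F] ptr=8 lookahead=) remaining=[) $]
Step 18: reduce T->T / F. Stack=[( E + T] ptr=8 lookahead=) remaining=[) $]
Step 19: reduce E->E + T. Stack=[( E] ptr=8 lookahead=) remaining=[) $]
Step 20: shift ). Stack=[( E )] ptr=9 lookahead=$ remaining=[$]
Step 21: reduce F->( E ). Stack=[F] ptr=9 lookahead=$ remaining=[$]

Answer: 9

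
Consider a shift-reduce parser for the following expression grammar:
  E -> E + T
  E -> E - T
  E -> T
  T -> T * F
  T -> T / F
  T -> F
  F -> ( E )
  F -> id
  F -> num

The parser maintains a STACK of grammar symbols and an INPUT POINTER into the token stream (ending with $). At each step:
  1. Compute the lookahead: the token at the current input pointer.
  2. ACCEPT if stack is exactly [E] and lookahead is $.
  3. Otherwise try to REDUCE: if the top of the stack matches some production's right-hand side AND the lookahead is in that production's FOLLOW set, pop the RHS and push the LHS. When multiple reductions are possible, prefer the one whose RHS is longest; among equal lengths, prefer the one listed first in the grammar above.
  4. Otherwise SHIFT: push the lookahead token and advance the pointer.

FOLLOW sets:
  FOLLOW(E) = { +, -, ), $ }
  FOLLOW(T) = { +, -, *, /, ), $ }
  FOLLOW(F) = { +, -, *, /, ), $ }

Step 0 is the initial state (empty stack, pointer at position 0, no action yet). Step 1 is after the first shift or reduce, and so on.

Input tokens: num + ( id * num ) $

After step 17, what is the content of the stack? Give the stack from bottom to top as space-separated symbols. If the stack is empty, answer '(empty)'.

Step 1: shift num. Stack=[num] ptr=1 lookahead=+ remaining=[+ ( id * num ) $]
Step 2: reduce F->num. Stack=[F] ptr=1 lookahead=+ remaining=[+ ( id * num ) $]
Step 3: reduce T->F. Stack=[T] ptr=1 lookahead=+ remaining=[+ ( id * num ) $]
Step 4: reduce E->T. Stack=[E] ptr=1 lookahead=+ remaining=[+ ( id * num ) $]
Step 5: shift +. Stack=[E +] ptr=2 lookahead=( remaining=[( id * num ) $]
Step 6: shift (. Stack=[E + (] ptr=3 lookahead=id remaining=[id * num ) $]
Step 7: shift id. Stack=[E + ( id] ptr=4 lookahead=* remaining=[* num ) $]
Step 8: reduce F->id. Stack=[E + ( F] ptr=4 lookahead=* remaining=[* num ) $]
Step 9: reduce T->F. Stack=[E + ( T] ptr=4 lookahead=* remaining=[* num ) $]
Step 10: shift *. Stack=[E + ( T *] ptr=5 lookahead=num remaining=[num ) $]
Step 11: shift num. Stack=[E + ( T * num] ptr=6 lookahead=) remaining=[) $]
Step 12: reduce F->num. Stack=[E + ( T * F] ptr=6 lookahead=) remaining=[) $]
Step 13: reduce T->T * F. Stack=[E + ( T] ptr=6 lookahead=) remaining=[) $]
Step 14: reduce E->T. Stack=[E + ( E] ptr=6 lookahead=) remaining=[) $]
Step 15: shift ). Stack=[E + ( E )] ptr=7 lookahead=$ remaining=[$]
Step 16: reduce F->( E ). Stack=[E + F] ptr=7 lookahead=$ remaining=[$]
Step 17: reduce T->F. Stack=[E + T] ptr=7 lookahead=$ remaining=[$]

Answer: E + T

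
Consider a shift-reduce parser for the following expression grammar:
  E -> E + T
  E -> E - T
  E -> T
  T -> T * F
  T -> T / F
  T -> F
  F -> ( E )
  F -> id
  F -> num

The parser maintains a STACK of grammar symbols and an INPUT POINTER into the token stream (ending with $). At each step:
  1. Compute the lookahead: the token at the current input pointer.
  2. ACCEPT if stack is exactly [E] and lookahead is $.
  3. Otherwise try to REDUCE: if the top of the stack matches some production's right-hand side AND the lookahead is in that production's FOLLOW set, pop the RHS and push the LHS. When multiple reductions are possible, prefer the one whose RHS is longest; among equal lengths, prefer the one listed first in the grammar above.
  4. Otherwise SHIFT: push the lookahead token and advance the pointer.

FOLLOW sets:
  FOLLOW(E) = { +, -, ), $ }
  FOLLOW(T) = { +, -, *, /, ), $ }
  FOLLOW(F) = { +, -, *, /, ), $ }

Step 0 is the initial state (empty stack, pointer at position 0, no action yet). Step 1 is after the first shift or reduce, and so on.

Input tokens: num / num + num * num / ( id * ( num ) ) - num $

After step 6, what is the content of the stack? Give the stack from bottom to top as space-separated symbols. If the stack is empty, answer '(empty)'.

Step 1: shift num. Stack=[num] ptr=1 lookahead=/ remaining=[/ num + num * num / ( id * ( num ) ) - num $]
Step 2: reduce F->num. Stack=[F] ptr=1 lookahead=/ remaining=[/ num + num * num / ( id * ( num ) ) - num $]
Step 3: reduce T->F. Stack=[T] ptr=1 lookahead=/ remaining=[/ num + num * num / ( id * ( num ) ) - num $]
Step 4: shift /. Stack=[T /] ptr=2 lookahead=num remaining=[num + num * num / ( id * ( num ) ) - num $]
Step 5: shift num. Stack=[T / num] ptr=3 lookahead=+ remaining=[+ num * num / ( id * ( num ) ) - num $]
Step 6: reduce F->num. Stack=[T / F] ptr=3 lookahead=+ remaining=[+ num * num / ( id * ( num ) ) - num $]

Answer: T / F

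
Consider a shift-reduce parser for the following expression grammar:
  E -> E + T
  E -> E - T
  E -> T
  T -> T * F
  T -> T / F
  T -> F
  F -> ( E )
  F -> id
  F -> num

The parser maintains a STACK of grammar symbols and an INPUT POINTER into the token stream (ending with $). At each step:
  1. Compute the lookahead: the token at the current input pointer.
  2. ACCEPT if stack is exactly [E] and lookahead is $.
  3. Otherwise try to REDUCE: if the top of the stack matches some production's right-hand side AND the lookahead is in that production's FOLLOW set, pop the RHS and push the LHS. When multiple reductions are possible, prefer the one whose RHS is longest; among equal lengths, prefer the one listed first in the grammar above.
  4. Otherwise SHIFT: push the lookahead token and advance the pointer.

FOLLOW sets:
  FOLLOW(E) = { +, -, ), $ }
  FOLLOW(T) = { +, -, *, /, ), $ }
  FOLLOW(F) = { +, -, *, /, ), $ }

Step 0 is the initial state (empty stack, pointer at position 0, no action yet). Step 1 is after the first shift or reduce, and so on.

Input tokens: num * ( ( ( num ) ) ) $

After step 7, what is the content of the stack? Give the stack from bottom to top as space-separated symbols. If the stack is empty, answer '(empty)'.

Answer: T * ( ( (

Derivation:
Step 1: shift num. Stack=[num] ptr=1 lookahead=* remaining=[* ( ( ( num ) ) ) $]
Step 2: reduce F->num. Stack=[F] ptr=1 lookahead=* remaining=[* ( ( ( num ) ) ) $]
Step 3: reduce T->F. Stack=[T] ptr=1 lookahead=* remaining=[* ( ( ( num ) ) ) $]
Step 4: shift *. Stack=[T *] ptr=2 lookahead=( remaining=[( ( ( num ) ) ) $]
Step 5: shift (. Stack=[T * (] ptr=3 lookahead=( remaining=[( ( num ) ) ) $]
Step 6: shift (. Stack=[T * ( (] ptr=4 lookahead=( remaining=[( num ) ) ) $]
Step 7: shift (. Stack=[T * ( ( (] ptr=5 lookahead=num remaining=[num ) ) ) $]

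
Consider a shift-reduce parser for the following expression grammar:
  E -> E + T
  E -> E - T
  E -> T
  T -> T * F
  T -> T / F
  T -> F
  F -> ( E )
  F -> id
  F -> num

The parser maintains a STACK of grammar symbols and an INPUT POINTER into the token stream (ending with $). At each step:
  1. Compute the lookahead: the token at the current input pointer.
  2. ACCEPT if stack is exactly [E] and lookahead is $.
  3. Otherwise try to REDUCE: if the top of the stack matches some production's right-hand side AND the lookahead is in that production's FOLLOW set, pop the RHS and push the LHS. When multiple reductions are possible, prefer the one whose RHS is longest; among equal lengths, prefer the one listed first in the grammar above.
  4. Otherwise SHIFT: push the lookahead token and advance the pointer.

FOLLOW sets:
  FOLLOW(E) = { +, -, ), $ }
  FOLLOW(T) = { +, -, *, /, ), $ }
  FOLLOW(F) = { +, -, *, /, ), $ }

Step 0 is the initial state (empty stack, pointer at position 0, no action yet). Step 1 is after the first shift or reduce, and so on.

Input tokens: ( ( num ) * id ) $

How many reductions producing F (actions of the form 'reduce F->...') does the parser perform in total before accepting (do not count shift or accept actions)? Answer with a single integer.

Step 1: shift (. Stack=[(] ptr=1 lookahead=( remaining=[( num ) * id ) $]
Step 2: shift (. Stack=[( (] ptr=2 lookahead=num remaining=[num ) * id ) $]
Step 3: shift num. Stack=[( ( num] ptr=3 lookahead=) remaining=[) * id ) $]
Step 4: reduce F->num. Stack=[( ( F] ptr=3 lookahead=) remaining=[) * id ) $]
Step 5: reduce T->F. Stack=[( ( T] ptr=3 lookahead=) remaining=[) * id ) $]
Step 6: reduce E->T. Stack=[( ( E] ptr=3 lookahead=) remaining=[) * id ) $]
Step 7: shift ). Stack=[( ( E )] ptr=4 lookahead=* remaining=[* id ) $]
Step 8: reduce F->( E ). Stack=[( F] ptr=4 lookahead=* remaining=[* id ) $]
Step 9: reduce T->F. Stack=[( T] ptr=4 lookahead=* remaining=[* id ) $]
Step 10: shift *. Stack=[( T *] ptr=5 lookahead=id remaining=[id ) $]
Step 11: shift id. Stack=[( T * id] ptr=6 lookahead=) remaining=[) $]
Step 12: reduce F->id. Stack=[( T * F] ptr=6 lookahead=) remaining=[) $]
Step 13: reduce T->T * F. Stack=[( T] ptr=6 lookahead=) remaining=[) $]
Step 14: reduce E->T. Stack=[( E] ptr=6 lookahead=) remaining=[) $]
Step 15: shift ). Stack=[( E )] ptr=7 lookahead=$ remaining=[$]
Step 16: reduce F->( E ). Stack=[F] ptr=7 lookahead=$ remaining=[$]
Step 17: reduce T->F. Stack=[T] ptr=7 lookahead=$ remaining=[$]
Step 18: reduce E->T. Stack=[E] ptr=7 lookahead=$ remaining=[$]
Step 19: accept. Stack=[E] ptr=7 lookahead=$ remaining=[$]

Answer: 4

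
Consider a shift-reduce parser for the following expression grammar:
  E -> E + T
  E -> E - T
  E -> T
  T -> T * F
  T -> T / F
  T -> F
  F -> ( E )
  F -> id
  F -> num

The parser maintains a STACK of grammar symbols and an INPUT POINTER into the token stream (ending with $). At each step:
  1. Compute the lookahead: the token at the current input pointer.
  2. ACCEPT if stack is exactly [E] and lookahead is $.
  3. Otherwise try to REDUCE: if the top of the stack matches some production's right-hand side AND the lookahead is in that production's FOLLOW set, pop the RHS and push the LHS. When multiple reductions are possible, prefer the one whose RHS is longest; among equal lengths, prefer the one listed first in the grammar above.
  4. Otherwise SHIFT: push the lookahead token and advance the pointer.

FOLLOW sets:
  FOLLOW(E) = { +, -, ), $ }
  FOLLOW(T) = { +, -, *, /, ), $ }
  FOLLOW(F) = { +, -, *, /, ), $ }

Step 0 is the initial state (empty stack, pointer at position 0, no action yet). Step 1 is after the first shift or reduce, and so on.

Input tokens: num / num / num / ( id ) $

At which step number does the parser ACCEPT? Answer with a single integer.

Answer: 22

Derivation:
Step 1: shift num. Stack=[num] ptr=1 lookahead=/ remaining=[/ num / num / ( id ) $]
Step 2: reduce F->num. Stack=[F] ptr=1 lookahead=/ remaining=[/ num / num / ( id ) $]
Step 3: reduce T->F. Stack=[T] ptr=1 lookahead=/ remaining=[/ num / num / ( id ) $]
Step 4: shift /. Stack=[T /] ptr=2 lookahead=num remaining=[num / num / ( id ) $]
Step 5: shift num. Stack=[T / num] ptr=3 lookahead=/ remaining=[/ num / ( id ) $]
Step 6: reduce F->num. Stack=[T / F] ptr=3 lookahead=/ remaining=[/ num / ( id ) $]
Step 7: reduce T->T / F. Stack=[T] ptr=3 lookahead=/ remaining=[/ num / ( id ) $]
Step 8: shift /. Stack=[T /] ptr=4 lookahead=num remaining=[num / ( id ) $]
Step 9: shift num. Stack=[T / num] ptr=5 lookahead=/ remaining=[/ ( id ) $]
Step 10: reduce F->num. Stack=[T / F] ptr=5 lookahead=/ remaining=[/ ( id ) $]
Step 11: reduce T->T / F. Stack=[T] ptr=5 lookahead=/ remaining=[/ ( id ) $]
Step 12: shift /. Stack=[T /] ptr=6 lookahead=( remaining=[( id ) $]
Step 13: shift (. Stack=[T / (] ptr=7 lookahead=id remaining=[id ) $]
Step 14: shift id. Stack=[T / ( id] ptr=8 lookahead=) remaining=[) $]
Step 15: reduce F->id. Stack=[T / ( F] ptr=8 lookahead=) remaining=[) $]
Step 16: reduce T->F. Stack=[T / ( T] ptr=8 lookahead=) remaining=[) $]
Step 17: reduce E->T. Stack=[T / ( E] ptr=8 lookahead=) remaining=[) $]
Step 18: shift ). Stack=[T / ( E )] ptr=9 lookahead=$ remaining=[$]
Step 19: reduce F->( E ). Stack=[T / F] ptr=9 lookahead=$ remaining=[$]
Step 20: reduce T->T / F. Stack=[T] ptr=9 lookahead=$ remaining=[$]
Step 21: reduce E->T. Stack=[E] ptr=9 lookahead=$ remaining=[$]
Step 22: accept. Stack=[E] ptr=9 lookahead=$ remaining=[$]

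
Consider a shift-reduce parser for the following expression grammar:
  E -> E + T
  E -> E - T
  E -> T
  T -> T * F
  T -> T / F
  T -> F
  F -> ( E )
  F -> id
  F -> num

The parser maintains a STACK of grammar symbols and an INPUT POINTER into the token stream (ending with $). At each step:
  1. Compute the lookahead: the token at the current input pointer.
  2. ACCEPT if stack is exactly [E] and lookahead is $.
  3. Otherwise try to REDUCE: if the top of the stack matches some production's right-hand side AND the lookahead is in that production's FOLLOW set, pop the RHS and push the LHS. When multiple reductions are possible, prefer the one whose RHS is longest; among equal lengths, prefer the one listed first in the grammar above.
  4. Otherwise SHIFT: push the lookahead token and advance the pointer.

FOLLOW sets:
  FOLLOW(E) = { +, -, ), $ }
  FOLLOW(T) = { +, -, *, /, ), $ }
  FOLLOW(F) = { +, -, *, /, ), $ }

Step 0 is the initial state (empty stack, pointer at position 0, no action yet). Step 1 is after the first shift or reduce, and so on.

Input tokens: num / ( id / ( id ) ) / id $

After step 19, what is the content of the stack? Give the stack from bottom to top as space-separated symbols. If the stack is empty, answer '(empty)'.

Step 1: shift num. Stack=[num] ptr=1 lookahead=/ remaining=[/ ( id / ( id ) ) / id $]
Step 2: reduce F->num. Stack=[F] ptr=1 lookahead=/ remaining=[/ ( id / ( id ) ) / id $]
Step 3: reduce T->F. Stack=[T] ptr=1 lookahead=/ remaining=[/ ( id / ( id ) ) / id $]
Step 4: shift /. Stack=[T /] ptr=2 lookahead=( remaining=[( id / ( id ) ) / id $]
Step 5: shift (. Stack=[T / (] ptr=3 lookahead=id remaining=[id / ( id ) ) / id $]
Step 6: shift id. Stack=[T / ( id] ptr=4 lookahead=/ remaining=[/ ( id ) ) / id $]
Step 7: reduce F->id. Stack=[T / ( F] ptr=4 lookahead=/ remaining=[/ ( id ) ) / id $]
Step 8: reduce T->F. Stack=[T / ( T] ptr=4 lookahead=/ remaining=[/ ( id ) ) / id $]
Step 9: shift /. Stack=[T / ( T /] ptr=5 lookahead=( remaining=[( id ) ) / id $]
Step 10: shift (. Stack=[T / ( T / (] ptr=6 lookahead=id remaining=[id ) ) / id $]
Step 11: shift id. Stack=[T / ( T / ( id] ptr=7 lookahead=) remaining=[) ) / id $]
Step 12: reduce F->id. Stack=[T / ( T / ( F] ptr=7 lookahead=) remaining=[) ) / id $]
Step 13: reduce T->F. Stack=[T / ( T / ( T] ptr=7 lookahead=) remaining=[) ) / id $]
Step 14: reduce E->T. Stack=[T / ( T / ( E] ptr=7 lookahead=) remaining=[) ) / id $]
Step 15: shift ). Stack=[T / ( T / ( E )] ptr=8 lookahead=) remaining=[) / id $]
Step 16: reduce F->( E ). Stack=[T / ( T / F] ptr=8 lookahead=) remaining=[) / id $]
Step 17: reduce T->T / F. Stack=[T / ( T] ptr=8 lookahead=) remaining=[) / id $]
Step 18: reduce E->T. Stack=[T / ( E] ptr=8 lookahead=) remaining=[) / id $]
Step 19: shift ). Stack=[T / ( E )] ptr=9 lookahead=/ remaining=[/ id $]

Answer: T / ( E )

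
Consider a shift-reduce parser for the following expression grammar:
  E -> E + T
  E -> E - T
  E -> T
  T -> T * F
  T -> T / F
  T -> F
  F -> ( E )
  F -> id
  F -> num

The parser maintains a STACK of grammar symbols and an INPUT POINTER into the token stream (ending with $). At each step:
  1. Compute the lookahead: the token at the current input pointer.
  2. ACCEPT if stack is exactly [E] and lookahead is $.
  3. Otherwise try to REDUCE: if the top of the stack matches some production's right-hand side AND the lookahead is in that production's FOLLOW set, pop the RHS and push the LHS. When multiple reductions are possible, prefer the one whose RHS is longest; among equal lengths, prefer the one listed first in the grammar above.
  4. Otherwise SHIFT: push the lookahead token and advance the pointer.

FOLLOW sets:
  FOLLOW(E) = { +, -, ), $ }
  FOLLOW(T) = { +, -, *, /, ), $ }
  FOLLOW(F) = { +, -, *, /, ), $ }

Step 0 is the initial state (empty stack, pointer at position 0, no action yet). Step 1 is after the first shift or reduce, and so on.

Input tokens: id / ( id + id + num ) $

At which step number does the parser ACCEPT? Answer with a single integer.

Answer: 24

Derivation:
Step 1: shift id. Stack=[id] ptr=1 lookahead=/ remaining=[/ ( id + id + num ) $]
Step 2: reduce F->id. Stack=[F] ptr=1 lookahead=/ remaining=[/ ( id + id + num ) $]
Step 3: reduce T->F. Stack=[T] ptr=1 lookahead=/ remaining=[/ ( id + id + num ) $]
Step 4: shift /. Stack=[T /] ptr=2 lookahead=( remaining=[( id + id + num ) $]
Step 5: shift (. Stack=[T / (] ptr=3 lookahead=id remaining=[id + id + num ) $]
Step 6: shift id. Stack=[T / ( id] ptr=4 lookahead=+ remaining=[+ id + num ) $]
Step 7: reduce F->id. Stack=[T / ( F] ptr=4 lookahead=+ remaining=[+ id + num ) $]
Step 8: reduce T->F. Stack=[T / ( T] ptr=4 lookahead=+ remaining=[+ id + num ) $]
Step 9: reduce E->T. Stack=[T / ( E] ptr=4 lookahead=+ remaining=[+ id + num ) $]
Step 10: shift +. Stack=[T / ( E +] ptr=5 lookahead=id remaining=[id + num ) $]
Step 11: shift id. Stack=[T / ( E + id] ptr=6 lookahead=+ remaining=[+ num ) $]
Step 12: reduce F->id. Stack=[T / ( E + F] ptr=6 lookahead=+ remaining=[+ num ) $]
Step 13: reduce T->F. Stack=[T / ( E + T] ptr=6 lookahead=+ remaining=[+ num ) $]
Step 14: reduce E->E + T. Stack=[T / ( E] ptr=6 lookahead=+ remaining=[+ num ) $]
Step 15: shift +. Stack=[T / ( E +] ptr=7 lookahead=num remaining=[num ) $]
Step 16: shift num. Stack=[T / ( E + num] ptr=8 lookahead=) remaining=[) $]
Step 17: reduce F->num. Stack=[T / ( E + F] ptr=8 lookahead=) remaining=[) $]
Step 18: reduce T->F. Stack=[T / ( E + T] ptr=8 lookahead=) remaining=[) $]
Step 19: reduce E->E + T. Stack=[T / ( E] ptr=8 lookahead=) remaining=[) $]
Step 20: shift ). Stack=[T / ( E )] ptr=9 lookahead=$ remaining=[$]
Step 21: reduce F->( E ). Stack=[T / F] ptr=9 lookahead=$ remaining=[$]
Step 22: reduce T->T / F. Stack=[T] ptr=9 lookahead=$ remaining=[$]
Step 23: reduce E->T. Stack=[E] ptr=9 lookahead=$ remaining=[$]
Step 24: accept. Stack=[E] ptr=9 lookahead=$ remaining=[$]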